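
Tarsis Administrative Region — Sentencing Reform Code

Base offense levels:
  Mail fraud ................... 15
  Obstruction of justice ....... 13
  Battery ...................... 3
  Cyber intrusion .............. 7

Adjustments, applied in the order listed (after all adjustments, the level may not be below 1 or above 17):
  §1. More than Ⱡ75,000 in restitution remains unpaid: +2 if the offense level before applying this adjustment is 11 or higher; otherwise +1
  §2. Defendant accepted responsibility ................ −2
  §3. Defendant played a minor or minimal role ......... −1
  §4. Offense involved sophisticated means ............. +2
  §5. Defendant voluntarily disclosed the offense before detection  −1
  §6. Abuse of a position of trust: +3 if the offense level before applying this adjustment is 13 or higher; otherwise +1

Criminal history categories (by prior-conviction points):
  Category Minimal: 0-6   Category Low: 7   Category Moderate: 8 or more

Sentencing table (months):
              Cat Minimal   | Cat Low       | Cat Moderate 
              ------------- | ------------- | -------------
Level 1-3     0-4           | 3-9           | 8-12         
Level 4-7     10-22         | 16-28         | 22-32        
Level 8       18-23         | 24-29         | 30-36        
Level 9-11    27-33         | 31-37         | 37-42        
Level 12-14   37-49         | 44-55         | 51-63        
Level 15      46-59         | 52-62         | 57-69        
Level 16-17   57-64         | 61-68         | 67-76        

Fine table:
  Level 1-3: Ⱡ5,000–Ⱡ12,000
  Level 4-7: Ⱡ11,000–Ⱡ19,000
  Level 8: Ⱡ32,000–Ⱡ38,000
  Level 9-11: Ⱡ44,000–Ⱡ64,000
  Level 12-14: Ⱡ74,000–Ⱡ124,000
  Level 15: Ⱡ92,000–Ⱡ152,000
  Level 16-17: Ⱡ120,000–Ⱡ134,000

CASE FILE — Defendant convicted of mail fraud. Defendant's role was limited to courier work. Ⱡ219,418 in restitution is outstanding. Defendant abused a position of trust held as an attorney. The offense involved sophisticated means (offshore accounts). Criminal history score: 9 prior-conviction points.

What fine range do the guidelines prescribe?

Base offense level for mail fraud: 15.
§1 applies (level before this adjustment is 15 ≥ 11, so +2): 15 + 2 = 17.
§2 does not apply.
§3 applies: 17 − 1 = 16.
§4 applies: 16 + 2 = 18.
§6 applies (level before this adjustment is 18 ≥ 13, so +3): 18 + 3 = 21.
Level 21 exceeds the maximum of 17; capped at 17.
Final offense level: 17.
Level 17 falls in the 16-17 band.
Fine table: Level 16-17 → Ⱡ120,000–Ⱡ134,000.

Ⱡ120,000–Ⱡ134,000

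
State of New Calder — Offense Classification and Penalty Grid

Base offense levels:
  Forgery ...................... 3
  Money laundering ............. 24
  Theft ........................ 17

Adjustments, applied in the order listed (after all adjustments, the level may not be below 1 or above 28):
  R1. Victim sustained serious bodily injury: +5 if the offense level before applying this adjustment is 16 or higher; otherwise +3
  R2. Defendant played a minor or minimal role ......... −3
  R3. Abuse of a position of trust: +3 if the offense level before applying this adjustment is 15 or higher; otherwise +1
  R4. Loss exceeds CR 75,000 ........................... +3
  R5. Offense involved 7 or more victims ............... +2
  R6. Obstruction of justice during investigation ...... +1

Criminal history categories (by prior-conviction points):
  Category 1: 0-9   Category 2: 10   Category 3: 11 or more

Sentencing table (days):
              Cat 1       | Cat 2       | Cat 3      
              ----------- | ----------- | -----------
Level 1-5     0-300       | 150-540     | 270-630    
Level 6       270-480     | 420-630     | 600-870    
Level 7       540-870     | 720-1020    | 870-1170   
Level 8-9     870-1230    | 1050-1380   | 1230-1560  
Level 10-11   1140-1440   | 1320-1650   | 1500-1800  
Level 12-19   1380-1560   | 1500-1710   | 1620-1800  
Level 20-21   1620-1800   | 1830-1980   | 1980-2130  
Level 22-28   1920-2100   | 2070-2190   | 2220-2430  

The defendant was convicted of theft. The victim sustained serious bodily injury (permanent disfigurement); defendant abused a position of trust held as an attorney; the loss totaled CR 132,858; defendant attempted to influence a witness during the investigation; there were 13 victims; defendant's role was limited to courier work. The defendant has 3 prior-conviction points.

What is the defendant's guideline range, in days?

Base offense level for theft: 17.
R1 applies (level before this adjustment is 17 ≥ 16, so +5): 17 + 5 = 22.
R2 applies: 22 − 3 = 19.
R3 applies (level before this adjustment is 19 ≥ 15, so +3): 19 + 3 = 22.
R4 applies: 22 + 3 = 25.
R5 applies: 25 + 2 = 27.
R6 applies: 27 + 1 = 28.
Final offense level: 28.
Criminal history: 3 prior points → Category 1 (0-9).
Level 28 falls in the 22-28 band.
Grid: Level 22-28 × Category 1 = 1920-2100 days.

1920-2100 days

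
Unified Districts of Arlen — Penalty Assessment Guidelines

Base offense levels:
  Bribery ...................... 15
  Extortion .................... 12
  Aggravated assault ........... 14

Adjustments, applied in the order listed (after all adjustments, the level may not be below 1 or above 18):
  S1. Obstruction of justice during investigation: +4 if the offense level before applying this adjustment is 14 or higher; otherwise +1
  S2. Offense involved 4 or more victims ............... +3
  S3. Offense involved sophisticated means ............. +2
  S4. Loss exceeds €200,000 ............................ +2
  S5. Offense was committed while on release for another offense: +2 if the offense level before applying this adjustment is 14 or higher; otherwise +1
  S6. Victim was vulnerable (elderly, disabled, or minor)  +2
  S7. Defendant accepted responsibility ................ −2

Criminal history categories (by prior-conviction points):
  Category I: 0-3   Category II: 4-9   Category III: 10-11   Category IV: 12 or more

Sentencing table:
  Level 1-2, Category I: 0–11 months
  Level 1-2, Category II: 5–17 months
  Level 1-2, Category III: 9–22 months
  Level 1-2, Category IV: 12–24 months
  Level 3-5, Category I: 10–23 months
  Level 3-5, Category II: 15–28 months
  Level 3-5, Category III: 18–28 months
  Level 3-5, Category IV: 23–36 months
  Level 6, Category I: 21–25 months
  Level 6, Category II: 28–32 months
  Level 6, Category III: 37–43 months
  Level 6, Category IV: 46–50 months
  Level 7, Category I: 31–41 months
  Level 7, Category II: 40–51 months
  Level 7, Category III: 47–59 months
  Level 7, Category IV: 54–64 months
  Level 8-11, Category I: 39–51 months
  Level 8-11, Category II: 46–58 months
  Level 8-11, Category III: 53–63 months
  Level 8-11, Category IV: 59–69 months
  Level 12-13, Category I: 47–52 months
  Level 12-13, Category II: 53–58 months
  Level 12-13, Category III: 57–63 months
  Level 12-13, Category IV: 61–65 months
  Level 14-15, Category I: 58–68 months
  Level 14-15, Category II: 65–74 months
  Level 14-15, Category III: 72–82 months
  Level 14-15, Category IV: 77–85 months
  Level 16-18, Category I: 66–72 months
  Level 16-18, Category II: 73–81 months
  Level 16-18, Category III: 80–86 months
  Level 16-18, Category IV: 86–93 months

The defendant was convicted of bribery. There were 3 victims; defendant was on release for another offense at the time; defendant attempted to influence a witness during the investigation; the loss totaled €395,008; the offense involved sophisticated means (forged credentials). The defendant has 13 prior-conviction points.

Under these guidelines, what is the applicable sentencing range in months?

Base offense level for bribery: 15.
S1 applies (level before this adjustment is 15 ≥ 14, so +4): 15 + 4 = 19.
S2 does not apply.
S3 applies: 19 + 2 = 21.
S4 applies: 21 + 2 = 23.
S5 applies (level before this adjustment is 23 ≥ 14, so +2): 23 + 2 = 25.
S6 does not apply.
Level 25 exceeds the maximum of 18; capped at 18.
Final offense level: 18.
Criminal history: 13 prior points → Category IV (12+).
Level 18 falls in the 16-18 band.
Grid: Level 16-18 × Category IV = 86-93 months.

86-93 months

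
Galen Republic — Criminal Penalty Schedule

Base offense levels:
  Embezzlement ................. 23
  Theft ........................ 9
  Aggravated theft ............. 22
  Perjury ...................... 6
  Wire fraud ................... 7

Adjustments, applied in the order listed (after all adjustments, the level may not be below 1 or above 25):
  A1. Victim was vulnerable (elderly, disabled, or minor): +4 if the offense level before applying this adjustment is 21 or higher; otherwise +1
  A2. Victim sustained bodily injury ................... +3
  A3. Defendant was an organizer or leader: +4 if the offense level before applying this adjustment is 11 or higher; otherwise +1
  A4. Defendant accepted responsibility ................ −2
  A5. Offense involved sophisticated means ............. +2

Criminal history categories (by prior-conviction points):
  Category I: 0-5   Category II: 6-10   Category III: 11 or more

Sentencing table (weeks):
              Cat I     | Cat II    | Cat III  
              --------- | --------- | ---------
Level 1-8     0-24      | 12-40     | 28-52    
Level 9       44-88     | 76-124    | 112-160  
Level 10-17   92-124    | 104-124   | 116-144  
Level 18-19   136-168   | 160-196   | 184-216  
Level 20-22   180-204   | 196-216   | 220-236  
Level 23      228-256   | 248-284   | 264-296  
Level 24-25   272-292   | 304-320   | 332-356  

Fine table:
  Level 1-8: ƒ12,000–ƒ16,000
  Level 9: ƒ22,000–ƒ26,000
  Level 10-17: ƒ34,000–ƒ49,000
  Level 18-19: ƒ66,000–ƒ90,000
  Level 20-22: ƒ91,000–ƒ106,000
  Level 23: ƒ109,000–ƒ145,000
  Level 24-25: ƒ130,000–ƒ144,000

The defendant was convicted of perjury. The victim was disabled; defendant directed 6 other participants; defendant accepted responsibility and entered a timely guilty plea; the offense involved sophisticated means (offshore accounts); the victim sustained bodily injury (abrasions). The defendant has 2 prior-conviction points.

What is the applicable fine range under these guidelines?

ƒ34,000–ƒ49,000

Base offense level for perjury: 6.
A1 applies (level before this adjustment is 6 < 21, so +1): 6 + 1 = 7.
A2 applies: 7 + 3 = 10.
A3 applies (level before this adjustment is 10 < 11, so +1): 10 + 1 = 11.
A4 applies: 11 − 2 = 9.
A5 applies: 9 + 2 = 11.
Final offense level: 11.
Level 11 falls in the 10-17 band.
Fine table: Level 10-17 → ƒ34,000–ƒ49,000.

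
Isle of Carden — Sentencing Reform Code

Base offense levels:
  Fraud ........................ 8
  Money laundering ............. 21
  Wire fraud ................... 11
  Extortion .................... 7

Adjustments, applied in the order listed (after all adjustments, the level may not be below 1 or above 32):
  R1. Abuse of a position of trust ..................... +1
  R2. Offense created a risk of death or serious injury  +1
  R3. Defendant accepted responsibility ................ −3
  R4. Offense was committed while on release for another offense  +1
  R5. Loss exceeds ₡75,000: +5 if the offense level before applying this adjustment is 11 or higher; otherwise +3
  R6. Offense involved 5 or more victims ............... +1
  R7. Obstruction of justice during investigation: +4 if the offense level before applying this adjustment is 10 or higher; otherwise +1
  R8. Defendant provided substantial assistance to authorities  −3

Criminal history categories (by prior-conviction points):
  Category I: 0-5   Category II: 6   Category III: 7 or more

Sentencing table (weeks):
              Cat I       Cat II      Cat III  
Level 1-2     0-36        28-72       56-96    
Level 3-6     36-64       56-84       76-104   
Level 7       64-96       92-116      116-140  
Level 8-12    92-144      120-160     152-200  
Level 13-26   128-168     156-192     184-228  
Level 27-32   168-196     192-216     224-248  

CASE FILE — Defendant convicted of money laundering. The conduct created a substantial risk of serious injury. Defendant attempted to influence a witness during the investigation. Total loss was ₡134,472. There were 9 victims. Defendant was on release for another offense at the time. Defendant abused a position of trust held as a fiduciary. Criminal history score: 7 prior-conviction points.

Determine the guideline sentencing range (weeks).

Base offense level for money laundering: 21.
R1 applies: 21 + 1 = 22.
R2 applies: 22 + 1 = 23.
R4 applies: 23 + 1 = 24.
R5 applies (level before this adjustment is 24 ≥ 11, so +5): 24 + 5 = 29.
R6 applies: 29 + 1 = 30.
R7 applies (level before this adjustment is 30 ≥ 10, so +4): 30 + 4 = 34.
Level 34 exceeds the maximum of 32; capped at 32.
Final offense level: 32.
Criminal history: 7 prior points → Category III (7+).
Level 32 falls in the 27-32 band.
Grid: Level 27-32 × Category III = 224-248 weeks.

224-248 weeks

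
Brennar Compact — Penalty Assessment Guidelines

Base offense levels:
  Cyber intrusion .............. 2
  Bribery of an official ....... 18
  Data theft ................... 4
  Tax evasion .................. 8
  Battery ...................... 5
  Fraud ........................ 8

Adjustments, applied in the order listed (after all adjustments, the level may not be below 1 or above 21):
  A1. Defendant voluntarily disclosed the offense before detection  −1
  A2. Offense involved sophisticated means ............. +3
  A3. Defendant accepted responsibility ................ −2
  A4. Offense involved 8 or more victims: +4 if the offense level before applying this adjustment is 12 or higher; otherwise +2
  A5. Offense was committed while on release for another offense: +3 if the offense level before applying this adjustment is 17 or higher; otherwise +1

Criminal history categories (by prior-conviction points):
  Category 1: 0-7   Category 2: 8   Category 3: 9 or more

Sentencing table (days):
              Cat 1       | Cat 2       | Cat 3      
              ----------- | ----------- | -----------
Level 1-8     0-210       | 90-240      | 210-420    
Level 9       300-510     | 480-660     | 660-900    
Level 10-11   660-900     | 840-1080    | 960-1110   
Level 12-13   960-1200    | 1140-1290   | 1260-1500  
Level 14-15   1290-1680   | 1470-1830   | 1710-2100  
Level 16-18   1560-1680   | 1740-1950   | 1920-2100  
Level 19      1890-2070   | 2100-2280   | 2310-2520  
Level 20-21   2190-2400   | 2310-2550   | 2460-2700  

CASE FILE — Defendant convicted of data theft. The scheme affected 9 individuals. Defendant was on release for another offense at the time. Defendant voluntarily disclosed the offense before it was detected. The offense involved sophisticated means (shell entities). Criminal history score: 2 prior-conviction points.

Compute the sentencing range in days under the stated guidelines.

300-510 days

Base offense level for data theft: 4.
A1 applies: 4 − 1 = 3.
A2 applies: 3 + 3 = 6.
A4 applies (level before this adjustment is 6 < 12, so +2): 6 + 2 = 8.
A5 applies (level before this adjustment is 8 < 17, so +1): 8 + 1 = 9.
Final offense level: 9.
Criminal history: 2 prior points → Category 1 (0-7).
Level 9 falls in the 9 band.
Grid: Level 9 × Category 1 = 300-510 days.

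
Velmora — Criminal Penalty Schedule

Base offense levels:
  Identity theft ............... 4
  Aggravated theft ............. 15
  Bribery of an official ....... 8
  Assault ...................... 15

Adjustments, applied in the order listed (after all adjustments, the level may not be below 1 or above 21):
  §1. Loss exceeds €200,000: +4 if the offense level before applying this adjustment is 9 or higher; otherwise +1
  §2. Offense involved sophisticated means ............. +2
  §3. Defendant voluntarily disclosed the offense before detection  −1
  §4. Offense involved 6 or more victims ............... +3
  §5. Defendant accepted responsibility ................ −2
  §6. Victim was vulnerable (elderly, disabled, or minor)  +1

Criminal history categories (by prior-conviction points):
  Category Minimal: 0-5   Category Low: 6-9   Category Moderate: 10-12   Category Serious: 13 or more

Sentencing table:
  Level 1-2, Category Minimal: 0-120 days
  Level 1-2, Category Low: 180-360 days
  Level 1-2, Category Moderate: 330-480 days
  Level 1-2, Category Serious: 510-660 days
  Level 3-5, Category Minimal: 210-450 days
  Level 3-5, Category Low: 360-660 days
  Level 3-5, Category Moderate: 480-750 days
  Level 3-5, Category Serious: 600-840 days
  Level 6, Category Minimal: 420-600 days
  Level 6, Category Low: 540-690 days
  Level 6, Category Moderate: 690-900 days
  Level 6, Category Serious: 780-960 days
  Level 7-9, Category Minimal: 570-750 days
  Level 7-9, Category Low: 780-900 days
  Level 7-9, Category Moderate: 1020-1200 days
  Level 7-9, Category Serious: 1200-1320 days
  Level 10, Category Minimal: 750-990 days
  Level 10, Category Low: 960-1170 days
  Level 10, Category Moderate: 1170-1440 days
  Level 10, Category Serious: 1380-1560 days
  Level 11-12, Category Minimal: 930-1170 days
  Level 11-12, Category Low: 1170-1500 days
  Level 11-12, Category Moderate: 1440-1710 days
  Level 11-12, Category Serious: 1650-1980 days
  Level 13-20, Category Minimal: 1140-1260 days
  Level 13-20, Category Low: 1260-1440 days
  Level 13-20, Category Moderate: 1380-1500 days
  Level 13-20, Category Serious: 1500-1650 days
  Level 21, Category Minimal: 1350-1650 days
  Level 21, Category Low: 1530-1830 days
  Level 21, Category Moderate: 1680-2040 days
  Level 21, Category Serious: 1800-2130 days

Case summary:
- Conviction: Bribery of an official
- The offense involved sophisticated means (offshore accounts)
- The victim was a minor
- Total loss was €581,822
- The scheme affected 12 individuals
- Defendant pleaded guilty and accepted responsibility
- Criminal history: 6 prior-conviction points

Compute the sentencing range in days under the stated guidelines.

Base offense level for bribery of an official: 8.
§1 applies (level before this adjustment is 8 < 9, so +1): 8 + 1 = 9.
§2 applies: 9 + 2 = 11.
§3 does not apply.
§4 applies: 11 + 3 = 14.
§5 applies: 14 − 2 = 12.
§6 applies: 12 + 1 = 13.
Final offense level: 13.
Criminal history: 6 prior points → Category Low (6-9).
Level 13 falls in the 13-20 band.
Grid: Level 13-20 × Category Low = 1260-1440 days.

1260-1440 days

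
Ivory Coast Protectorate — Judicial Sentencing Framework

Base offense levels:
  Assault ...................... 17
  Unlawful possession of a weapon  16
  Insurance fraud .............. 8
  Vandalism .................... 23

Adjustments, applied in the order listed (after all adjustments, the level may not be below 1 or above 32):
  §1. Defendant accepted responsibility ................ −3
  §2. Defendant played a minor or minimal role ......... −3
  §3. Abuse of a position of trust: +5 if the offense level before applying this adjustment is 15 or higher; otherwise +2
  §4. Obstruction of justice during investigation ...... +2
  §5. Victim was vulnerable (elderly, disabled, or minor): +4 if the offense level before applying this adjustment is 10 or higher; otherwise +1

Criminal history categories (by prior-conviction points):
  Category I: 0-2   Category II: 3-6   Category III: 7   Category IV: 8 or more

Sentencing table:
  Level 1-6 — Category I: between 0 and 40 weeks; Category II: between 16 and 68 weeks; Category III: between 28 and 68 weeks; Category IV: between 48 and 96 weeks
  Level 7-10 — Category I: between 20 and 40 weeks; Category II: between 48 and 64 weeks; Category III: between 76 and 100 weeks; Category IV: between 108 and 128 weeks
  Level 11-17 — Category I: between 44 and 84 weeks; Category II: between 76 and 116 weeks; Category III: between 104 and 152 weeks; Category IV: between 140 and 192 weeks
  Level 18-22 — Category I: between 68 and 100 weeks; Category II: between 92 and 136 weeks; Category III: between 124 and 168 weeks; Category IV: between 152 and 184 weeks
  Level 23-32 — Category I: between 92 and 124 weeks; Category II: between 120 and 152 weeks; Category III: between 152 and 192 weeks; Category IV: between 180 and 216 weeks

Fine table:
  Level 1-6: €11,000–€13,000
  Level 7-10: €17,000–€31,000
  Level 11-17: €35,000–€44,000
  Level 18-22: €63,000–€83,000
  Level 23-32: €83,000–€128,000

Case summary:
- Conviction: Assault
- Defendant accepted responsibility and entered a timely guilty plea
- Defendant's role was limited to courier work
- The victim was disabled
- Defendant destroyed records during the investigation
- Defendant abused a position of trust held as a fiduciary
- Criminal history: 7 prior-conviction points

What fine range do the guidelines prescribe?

Base offense level for assault: 17.
§1 applies: 17 − 3 = 14.
§2 applies: 14 − 3 = 11.
§3 applies (level before this adjustment is 11 < 15, so +2): 11 + 2 = 13.
§4 applies: 13 + 2 = 15.
§5 applies (level before this adjustment is 15 ≥ 10, so +4): 15 + 4 = 19.
Final offense level: 19.
Level 19 falls in the 18-22 band.
Fine table: Level 18-22 → €63,000–€83,000.

€63,000–€83,000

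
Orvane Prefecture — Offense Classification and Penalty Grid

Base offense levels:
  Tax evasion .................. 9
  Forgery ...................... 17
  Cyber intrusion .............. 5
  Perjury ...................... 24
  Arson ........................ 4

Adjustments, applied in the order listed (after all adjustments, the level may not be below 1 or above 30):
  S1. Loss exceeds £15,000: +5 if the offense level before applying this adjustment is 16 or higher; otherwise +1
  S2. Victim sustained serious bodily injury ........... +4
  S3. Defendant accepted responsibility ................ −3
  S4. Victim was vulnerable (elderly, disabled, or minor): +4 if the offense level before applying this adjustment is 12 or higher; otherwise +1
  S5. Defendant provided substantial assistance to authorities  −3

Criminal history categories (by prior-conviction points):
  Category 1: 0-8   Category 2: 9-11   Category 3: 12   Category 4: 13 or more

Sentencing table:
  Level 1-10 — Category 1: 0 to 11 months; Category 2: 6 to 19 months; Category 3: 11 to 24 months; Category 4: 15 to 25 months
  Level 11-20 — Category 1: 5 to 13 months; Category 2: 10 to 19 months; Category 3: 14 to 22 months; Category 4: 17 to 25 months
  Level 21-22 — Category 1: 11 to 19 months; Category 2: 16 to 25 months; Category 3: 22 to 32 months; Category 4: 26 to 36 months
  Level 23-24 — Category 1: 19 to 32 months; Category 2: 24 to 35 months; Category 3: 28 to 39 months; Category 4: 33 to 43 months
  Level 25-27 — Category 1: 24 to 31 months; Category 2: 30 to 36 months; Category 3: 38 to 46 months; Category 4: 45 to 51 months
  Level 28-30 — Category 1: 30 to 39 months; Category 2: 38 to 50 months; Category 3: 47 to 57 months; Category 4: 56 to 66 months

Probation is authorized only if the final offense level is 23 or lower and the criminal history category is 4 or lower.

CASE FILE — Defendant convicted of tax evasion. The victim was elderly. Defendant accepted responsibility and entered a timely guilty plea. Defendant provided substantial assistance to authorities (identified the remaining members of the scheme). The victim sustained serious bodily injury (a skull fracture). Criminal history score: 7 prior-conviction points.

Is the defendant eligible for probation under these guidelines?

Yes

Base offense level for tax evasion: 9.
S1 does not apply.
S2 applies: 9 + 4 = 13.
S3 applies: 13 − 3 = 10.
S4 applies (level before this adjustment is 10 < 12, so +1): 10 + 1 = 11.
S5 applies: 11 − 3 = 8.
Final offense level: 8.
Criminal history: 7 prior points → Category 1 (0-8).
Level 8 falls in the 1-10 band.
Grid: Level 1-10 × Category 1 = 0-11 months.
Probation check: level 8 ≤ 23 and category 1 ≤ 4 → eligible.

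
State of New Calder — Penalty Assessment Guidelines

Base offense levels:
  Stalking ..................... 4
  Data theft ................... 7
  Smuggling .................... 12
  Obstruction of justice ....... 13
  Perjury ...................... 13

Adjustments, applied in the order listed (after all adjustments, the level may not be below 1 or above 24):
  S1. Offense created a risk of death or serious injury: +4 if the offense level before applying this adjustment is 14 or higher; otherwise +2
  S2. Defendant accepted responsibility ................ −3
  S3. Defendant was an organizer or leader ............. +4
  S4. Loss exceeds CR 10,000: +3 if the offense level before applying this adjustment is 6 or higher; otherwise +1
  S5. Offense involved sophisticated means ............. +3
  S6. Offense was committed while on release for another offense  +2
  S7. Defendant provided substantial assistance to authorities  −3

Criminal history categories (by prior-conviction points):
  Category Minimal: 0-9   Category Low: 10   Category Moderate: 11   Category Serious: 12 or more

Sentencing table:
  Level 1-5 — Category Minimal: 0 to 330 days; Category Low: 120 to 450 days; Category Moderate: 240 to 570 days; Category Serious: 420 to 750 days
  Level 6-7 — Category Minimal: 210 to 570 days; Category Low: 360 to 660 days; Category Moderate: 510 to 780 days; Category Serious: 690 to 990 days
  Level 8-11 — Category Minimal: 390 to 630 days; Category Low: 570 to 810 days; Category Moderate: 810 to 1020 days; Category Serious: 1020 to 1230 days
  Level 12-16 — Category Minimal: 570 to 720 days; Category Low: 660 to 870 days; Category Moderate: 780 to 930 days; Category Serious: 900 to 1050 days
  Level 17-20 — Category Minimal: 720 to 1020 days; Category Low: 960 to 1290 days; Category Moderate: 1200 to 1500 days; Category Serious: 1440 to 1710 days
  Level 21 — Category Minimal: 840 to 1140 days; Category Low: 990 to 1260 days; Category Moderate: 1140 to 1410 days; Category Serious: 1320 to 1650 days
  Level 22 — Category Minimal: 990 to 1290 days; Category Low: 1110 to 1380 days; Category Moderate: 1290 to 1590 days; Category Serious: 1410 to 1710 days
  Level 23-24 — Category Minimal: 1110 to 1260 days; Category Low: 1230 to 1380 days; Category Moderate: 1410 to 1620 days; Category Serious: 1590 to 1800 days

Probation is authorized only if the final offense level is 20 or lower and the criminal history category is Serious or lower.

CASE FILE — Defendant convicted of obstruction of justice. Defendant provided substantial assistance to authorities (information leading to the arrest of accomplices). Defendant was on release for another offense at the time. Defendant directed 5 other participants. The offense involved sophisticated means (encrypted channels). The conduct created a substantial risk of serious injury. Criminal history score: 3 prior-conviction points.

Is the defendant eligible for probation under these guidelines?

No

Base offense level for obstruction of justice: 13.
S1 applies (level before this adjustment is 13 < 14, so +2): 13 + 2 = 15.
S2 does not apply.
S3 applies: 15 + 4 = 19.
S4 does not apply.
S5 applies: 19 + 3 = 22.
S6 applies: 22 + 2 = 24.
S7 applies: 24 − 3 = 21.
Final offense level: 21.
Criminal history: 3 prior points → Category Minimal (0-9).
Level 21 falls in the 21 band.
Grid: Level 21 × Category Minimal = 840-1140 days.
Probation check: level 21 > 20 and category Minimal ≤ Serious → not eligible.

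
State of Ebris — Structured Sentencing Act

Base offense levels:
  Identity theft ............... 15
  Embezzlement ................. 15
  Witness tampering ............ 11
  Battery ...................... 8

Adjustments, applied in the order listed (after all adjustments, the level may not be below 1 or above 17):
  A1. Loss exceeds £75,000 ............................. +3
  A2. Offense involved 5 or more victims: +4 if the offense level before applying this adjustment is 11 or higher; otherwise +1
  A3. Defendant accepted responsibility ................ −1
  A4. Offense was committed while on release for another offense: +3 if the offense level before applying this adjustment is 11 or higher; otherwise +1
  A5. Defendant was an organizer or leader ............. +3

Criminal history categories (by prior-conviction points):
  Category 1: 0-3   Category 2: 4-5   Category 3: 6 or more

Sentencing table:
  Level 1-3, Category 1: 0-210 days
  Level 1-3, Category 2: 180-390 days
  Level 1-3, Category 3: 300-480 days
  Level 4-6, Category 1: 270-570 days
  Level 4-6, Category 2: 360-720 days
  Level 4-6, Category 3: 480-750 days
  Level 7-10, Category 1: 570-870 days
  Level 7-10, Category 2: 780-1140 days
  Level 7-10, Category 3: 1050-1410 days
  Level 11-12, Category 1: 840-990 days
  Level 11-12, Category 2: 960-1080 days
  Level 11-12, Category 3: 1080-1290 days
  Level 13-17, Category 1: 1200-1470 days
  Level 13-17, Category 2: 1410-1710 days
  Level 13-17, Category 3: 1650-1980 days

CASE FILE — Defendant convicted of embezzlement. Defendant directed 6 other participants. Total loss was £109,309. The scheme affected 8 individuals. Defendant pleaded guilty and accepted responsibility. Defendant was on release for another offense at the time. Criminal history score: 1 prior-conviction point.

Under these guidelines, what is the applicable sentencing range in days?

1200-1470 days

Base offense level for embezzlement: 15.
A1 applies: 15 + 3 = 18.
A2 applies (level before this adjustment is 18 ≥ 11, so +4): 18 + 4 = 22.
A3 applies: 22 − 1 = 21.
A4 applies (level before this adjustment is 21 ≥ 11, so +3): 21 + 3 = 24.
A5 applies: 24 + 3 = 27.
Level 27 exceeds the maximum of 17; capped at 17.
Final offense level: 17.
Criminal history: 1 prior point → Category 1 (0-3).
Level 17 falls in the 13-17 band.
Grid: Level 13-17 × Category 1 = 1200-1470 days.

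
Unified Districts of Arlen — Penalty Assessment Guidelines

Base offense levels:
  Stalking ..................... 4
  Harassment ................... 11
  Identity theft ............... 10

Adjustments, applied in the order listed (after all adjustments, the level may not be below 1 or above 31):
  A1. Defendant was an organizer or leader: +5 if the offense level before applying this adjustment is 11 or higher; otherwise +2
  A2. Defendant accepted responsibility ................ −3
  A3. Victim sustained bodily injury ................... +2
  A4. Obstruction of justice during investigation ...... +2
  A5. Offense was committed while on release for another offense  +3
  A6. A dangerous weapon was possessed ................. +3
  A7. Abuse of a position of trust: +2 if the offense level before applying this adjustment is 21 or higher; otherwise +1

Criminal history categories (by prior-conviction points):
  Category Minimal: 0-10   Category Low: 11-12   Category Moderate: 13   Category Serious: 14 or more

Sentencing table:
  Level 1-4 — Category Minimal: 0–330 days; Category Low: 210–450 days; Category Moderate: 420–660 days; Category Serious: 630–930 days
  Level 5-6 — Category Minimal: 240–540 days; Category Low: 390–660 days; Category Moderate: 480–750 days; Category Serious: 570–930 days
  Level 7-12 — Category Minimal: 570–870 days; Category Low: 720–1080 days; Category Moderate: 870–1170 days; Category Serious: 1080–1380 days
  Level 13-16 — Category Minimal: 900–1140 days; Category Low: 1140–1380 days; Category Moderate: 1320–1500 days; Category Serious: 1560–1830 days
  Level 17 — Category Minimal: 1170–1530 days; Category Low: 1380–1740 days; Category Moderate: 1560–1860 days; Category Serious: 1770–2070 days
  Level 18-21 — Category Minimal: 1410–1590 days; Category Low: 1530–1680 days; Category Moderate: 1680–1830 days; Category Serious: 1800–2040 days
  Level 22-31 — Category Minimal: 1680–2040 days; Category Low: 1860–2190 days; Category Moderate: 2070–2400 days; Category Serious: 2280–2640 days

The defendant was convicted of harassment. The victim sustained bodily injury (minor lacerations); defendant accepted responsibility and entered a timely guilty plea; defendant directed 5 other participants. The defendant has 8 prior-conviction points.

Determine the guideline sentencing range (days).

Base offense level for harassment: 11.
A1 applies (level before this adjustment is 11 ≥ 11, so +5): 11 + 5 = 16.
A2 applies: 16 − 3 = 13.
A3 applies: 13 + 2 = 15.
A4 does not apply.
A5 does not apply.
Final offense level: 15.
Criminal history: 8 prior points → Category Minimal (0-10).
Level 15 falls in the 13-16 band.
Grid: Level 13-16 × Category Minimal = 900-1140 days.

900-1140 days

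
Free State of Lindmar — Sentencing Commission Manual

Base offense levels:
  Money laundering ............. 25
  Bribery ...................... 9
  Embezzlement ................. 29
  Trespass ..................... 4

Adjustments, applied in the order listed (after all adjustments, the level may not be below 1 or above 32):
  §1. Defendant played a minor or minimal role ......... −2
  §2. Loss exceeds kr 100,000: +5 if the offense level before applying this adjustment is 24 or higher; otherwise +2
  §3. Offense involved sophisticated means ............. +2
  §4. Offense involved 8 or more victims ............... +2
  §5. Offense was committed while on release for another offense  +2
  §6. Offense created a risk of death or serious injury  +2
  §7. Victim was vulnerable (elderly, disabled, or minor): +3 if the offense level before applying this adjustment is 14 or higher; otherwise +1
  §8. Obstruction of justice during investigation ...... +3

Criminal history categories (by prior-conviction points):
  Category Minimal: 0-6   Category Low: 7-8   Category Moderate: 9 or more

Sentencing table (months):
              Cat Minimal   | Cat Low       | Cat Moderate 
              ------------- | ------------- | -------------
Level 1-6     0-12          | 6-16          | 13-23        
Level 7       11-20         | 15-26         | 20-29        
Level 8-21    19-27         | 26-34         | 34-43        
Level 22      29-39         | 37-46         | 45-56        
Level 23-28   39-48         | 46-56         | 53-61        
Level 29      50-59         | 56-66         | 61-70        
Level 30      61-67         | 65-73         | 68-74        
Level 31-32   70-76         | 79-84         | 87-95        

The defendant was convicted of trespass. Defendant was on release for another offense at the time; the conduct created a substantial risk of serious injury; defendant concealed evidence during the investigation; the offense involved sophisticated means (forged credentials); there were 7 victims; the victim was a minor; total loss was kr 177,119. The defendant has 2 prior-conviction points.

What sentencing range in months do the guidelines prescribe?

Base offense level for trespass: 4.
§2 applies (level before this adjustment is 4 < 24, so +2): 4 + 2 = 6.
§3 applies: 6 + 2 = 8.
§4 does not apply.
§5 applies: 8 + 2 = 10.
§6 applies: 10 + 2 = 12.
§7 applies (level before this adjustment is 12 < 14, so +1): 12 + 1 = 13.
§8 applies: 13 + 3 = 16.
Final offense level: 16.
Criminal history: 2 prior points → Category Minimal (0-6).
Level 16 falls in the 8-21 band.
Grid: Level 8-21 × Category Minimal = 19-27 months.

19-27 months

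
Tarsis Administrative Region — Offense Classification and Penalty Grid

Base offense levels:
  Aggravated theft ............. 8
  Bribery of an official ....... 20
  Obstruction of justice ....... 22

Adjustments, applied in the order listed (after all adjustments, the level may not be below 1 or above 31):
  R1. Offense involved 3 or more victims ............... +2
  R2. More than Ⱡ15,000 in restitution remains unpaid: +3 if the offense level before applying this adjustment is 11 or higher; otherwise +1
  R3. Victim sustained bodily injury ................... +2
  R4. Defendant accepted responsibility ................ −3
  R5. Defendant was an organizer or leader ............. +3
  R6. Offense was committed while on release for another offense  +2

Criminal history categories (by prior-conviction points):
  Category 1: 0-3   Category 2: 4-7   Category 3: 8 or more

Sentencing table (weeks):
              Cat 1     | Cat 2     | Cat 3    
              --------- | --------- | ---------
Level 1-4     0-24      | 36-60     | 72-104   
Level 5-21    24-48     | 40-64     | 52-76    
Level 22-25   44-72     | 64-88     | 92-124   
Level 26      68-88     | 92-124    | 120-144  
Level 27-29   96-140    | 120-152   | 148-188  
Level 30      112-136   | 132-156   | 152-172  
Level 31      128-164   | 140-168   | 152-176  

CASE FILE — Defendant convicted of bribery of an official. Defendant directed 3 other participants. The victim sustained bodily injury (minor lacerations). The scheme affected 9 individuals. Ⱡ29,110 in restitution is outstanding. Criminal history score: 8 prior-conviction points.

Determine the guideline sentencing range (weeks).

Base offense level for bribery of an official: 20.
R1 applies: 20 + 2 = 22.
R2 applies (level before this adjustment is 22 ≥ 11, so +3): 22 + 3 = 25.
R3 applies: 25 + 2 = 27.
R5 applies: 27 + 3 = 30.
Final offense level: 30.
Criminal history: 8 prior points → Category 3 (8+).
Level 30 falls in the 30 band.
Grid: Level 30 × Category 3 = 152-172 weeks.

152-172 weeks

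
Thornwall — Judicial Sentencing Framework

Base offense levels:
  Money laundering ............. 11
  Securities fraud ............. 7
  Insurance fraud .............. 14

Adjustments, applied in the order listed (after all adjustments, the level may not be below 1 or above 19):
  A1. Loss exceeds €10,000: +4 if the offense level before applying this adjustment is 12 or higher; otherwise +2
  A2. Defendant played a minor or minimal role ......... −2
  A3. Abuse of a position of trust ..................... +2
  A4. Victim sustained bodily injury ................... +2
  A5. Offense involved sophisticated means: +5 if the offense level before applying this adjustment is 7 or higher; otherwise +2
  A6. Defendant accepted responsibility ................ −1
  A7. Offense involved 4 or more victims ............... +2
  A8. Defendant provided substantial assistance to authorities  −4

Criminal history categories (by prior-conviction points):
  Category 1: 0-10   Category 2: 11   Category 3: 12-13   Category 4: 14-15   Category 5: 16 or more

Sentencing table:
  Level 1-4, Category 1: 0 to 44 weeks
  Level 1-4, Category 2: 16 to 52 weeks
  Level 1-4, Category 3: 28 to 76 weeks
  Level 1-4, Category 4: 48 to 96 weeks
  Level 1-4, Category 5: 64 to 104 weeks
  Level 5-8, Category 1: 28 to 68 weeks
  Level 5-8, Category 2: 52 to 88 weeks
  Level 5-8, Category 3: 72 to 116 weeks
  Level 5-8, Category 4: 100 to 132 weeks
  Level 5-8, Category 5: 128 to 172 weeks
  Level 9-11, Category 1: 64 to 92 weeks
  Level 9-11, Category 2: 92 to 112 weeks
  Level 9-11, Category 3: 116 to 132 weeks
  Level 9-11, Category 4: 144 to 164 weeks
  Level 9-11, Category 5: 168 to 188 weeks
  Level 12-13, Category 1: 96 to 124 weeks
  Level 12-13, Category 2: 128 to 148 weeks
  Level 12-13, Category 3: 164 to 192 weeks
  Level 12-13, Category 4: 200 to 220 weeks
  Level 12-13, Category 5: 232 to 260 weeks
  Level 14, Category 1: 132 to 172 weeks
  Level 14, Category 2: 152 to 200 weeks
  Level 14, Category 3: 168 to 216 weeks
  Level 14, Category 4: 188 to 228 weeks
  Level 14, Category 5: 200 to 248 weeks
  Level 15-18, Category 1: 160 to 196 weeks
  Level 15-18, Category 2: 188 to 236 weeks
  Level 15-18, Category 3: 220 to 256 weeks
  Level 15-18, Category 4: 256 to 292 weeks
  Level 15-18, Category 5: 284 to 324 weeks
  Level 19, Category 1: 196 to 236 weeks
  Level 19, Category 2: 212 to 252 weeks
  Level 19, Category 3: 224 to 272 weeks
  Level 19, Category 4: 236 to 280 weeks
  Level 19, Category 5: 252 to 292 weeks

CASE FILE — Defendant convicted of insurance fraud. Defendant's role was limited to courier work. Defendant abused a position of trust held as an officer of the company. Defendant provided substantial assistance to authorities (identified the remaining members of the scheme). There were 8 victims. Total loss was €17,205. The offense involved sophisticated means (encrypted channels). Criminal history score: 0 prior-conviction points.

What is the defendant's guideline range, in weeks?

Base offense level for insurance fraud: 14.
A1 applies (level before this adjustment is 14 ≥ 12, so +4): 14 + 4 = 18.
A2 applies: 18 − 2 = 16.
A3 applies: 16 + 2 = 18.
A4 does not apply.
A5 applies (level before this adjustment is 18 ≥ 7, so +5): 18 + 5 = 23.
A6 does not apply.
A7 applies: 23 + 2 = 25.
A8 applies: 25 − 4 = 21.
Level 21 exceeds the maximum of 19; capped at 19.
Final offense level: 19.
Criminal history: 0 prior points → Category 1 (0-10).
Level 19 falls in the 19 band.
Grid: Level 19 × Category 1 = 196-236 weeks.

196-236 weeks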